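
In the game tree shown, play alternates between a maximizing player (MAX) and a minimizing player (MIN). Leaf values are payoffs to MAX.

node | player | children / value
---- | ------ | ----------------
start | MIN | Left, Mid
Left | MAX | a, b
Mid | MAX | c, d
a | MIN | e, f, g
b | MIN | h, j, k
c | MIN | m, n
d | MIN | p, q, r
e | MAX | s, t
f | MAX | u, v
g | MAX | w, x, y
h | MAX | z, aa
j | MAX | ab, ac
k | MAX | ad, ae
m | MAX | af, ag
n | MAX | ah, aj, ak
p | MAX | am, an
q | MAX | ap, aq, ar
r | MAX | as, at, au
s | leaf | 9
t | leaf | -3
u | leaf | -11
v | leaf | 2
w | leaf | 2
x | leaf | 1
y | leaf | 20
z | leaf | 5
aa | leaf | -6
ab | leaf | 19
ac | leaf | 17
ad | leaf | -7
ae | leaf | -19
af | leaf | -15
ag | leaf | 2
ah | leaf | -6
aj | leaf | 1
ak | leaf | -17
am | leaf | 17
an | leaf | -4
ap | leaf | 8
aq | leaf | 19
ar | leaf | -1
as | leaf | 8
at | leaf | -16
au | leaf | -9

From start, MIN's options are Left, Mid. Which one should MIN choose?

e (MAX): max(9, -3) = 9
f (MAX): max(-11, 2) = 2
g (MAX): max(2, 1, 20) = 20
a (MIN): min(9, 2, 20) = 2
h (MAX): max(5, -6) = 5
j (MAX): max(19, 17) = 19
k (MAX): max(-7, -19) = -7
b (MIN): min(5, 19, -7) = -7
Left (MAX): max(2, -7) = 2
m (MAX): max(-15, 2) = 2
n (MAX): max(-6, 1, -17) = 1
c (MIN): min(2, 1) = 1
p (MAX): max(17, -4) = 17
q (MAX): max(8, 19, -1) = 19
r (MAX): max(8, -16, -9) = 8
d (MIN): min(17, 19, 8) = 8
Mid (MAX): max(1, 8) = 8
start (MIN): min(2, 8) = 2
MIN at start wants the lowest of {Left=2, Mid=8}, so chooses Left.

Left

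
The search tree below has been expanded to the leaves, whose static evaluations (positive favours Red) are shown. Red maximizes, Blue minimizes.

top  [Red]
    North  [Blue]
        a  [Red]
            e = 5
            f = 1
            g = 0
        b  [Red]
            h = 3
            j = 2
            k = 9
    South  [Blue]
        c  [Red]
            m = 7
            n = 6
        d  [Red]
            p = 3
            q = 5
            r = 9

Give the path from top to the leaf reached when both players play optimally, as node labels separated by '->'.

a (Red): max(5, 1, 0) = 5
b (Red): max(3, 2, 9) = 9
North (Blue): min(5, 9) = 5
c (Red): max(7, 6) = 7
d (Red): max(3, 5, 9) = 9
South (Blue): min(7, 9) = 7
top (Red): max(5, 7) = 7
At top, Red picks South (highest: 7).
At South, Blue picks c (lowest: 7).
At c, Red picks m (highest: 7).
Terminal value 7.

top -> South -> c -> m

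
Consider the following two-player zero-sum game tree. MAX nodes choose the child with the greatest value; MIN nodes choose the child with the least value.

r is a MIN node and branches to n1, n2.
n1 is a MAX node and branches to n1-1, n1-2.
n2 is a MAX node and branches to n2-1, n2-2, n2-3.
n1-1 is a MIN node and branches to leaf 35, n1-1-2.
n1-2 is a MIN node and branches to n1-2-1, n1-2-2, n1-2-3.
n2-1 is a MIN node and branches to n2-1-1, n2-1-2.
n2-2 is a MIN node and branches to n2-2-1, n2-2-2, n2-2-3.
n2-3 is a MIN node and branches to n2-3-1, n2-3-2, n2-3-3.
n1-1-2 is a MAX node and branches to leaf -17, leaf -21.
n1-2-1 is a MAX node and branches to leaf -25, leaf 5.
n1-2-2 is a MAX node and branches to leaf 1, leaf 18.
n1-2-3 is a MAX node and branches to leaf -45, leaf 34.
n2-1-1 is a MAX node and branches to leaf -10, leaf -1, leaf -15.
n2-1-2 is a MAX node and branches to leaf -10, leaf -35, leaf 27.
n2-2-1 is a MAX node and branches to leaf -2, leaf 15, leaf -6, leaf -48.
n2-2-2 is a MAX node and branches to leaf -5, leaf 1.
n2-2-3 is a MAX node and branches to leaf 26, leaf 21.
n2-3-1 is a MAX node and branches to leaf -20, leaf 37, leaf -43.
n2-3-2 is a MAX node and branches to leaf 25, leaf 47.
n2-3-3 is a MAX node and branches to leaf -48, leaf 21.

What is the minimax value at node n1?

5

n1-1-2 (MAX): max(-17, -21) = -17
n1-1 (MIN): min(35, -17) = -17
n1-2-1 (MAX): max(-25, 5) = 5
n1-2-2 (MAX): max(1, 18) = 18
n1-2-3 (MAX): max(-45, 34) = 34
n1-2 (MIN): min(5, 18, 34) = 5
n1 (MAX): max(-17, 5) = 5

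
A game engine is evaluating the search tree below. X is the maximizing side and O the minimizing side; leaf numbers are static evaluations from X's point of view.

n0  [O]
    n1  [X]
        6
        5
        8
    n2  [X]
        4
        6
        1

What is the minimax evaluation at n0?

n1 (X): max(6, 5, 8) = 8
n2 (X): max(4, 6, 1) = 6
n0 (O): min(8, 6) = 6

6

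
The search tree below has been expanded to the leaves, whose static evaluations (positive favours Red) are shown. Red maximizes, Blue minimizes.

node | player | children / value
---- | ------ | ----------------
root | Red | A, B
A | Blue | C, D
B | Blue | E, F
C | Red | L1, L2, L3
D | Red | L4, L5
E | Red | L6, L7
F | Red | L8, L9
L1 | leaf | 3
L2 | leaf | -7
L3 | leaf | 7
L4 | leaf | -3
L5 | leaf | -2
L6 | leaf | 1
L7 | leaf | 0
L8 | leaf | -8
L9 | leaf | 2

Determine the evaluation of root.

1

C (Red): max(3, -7, 7) = 7
D (Red): max(-3, -2) = -2
A (Blue): min(7, -2) = -2
E (Red): max(1, 0) = 1
F (Red): max(-8, 2) = 2
B (Blue): min(1, 2) = 1
root (Red): max(-2, 1) = 1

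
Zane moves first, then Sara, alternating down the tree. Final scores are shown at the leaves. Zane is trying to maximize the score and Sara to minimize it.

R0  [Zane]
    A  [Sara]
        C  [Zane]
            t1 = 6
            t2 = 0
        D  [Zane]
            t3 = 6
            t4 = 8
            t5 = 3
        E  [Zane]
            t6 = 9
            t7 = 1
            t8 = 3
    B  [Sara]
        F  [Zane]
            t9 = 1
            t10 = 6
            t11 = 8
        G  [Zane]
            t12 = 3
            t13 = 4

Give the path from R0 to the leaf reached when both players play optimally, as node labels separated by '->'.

C (Zane): max(6, 0) = 6
D (Zane): max(6, 8, 3) = 8
E (Zane): max(9, 1, 3) = 9
A (Sara): min(6, 8, 9) = 6
F (Zane): max(1, 6, 8) = 8
G (Zane): max(3, 4) = 4
B (Sara): min(8, 4) = 4
R0 (Zane): max(6, 4) = 6
At R0, Zane picks A (highest: 6).
At A, Sara picks C (lowest: 6).
At C, Zane picks t1 (highest: 6).
Terminal value 6.

R0 -> A -> C -> t1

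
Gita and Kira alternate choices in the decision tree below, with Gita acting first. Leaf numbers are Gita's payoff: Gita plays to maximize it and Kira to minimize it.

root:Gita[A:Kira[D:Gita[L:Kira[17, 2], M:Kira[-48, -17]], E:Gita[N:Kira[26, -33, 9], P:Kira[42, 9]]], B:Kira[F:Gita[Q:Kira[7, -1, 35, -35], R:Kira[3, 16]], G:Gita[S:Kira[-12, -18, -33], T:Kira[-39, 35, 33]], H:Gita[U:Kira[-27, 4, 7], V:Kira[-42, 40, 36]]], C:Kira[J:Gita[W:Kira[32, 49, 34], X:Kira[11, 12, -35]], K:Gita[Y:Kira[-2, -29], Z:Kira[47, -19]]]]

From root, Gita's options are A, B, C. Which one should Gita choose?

L (Kira): min(17, 2) = 2
M (Kira): min(-48, -17) = -48
D (Gita): max(2, -48) = 2
N (Kira): min(26, -33, 9) = -33
P (Kira): min(42, 9) = 9
E (Gita): max(-33, 9) = 9
A (Kira): min(2, 9) = 2
Q (Kira): min(7, -1, 35, -35) = -35
R (Kira): min(3, 16) = 3
F (Gita): max(-35, 3) = 3
S (Kira): min(-12, -18, -33) = -33
T (Kira): min(-39, 35, 33) = -39
G (Gita): max(-33, -39) = -33
U (Kira): min(-27, 4, 7) = -27
V (Kira): min(-42, 40, 36) = -42
H (Gita): max(-27, -42) = -27
B (Kira): min(3, -33, -27) = -33
W (Kira): min(32, 49, 34) = 32
X (Kira): min(11, 12, -35) = -35
J (Gita): max(32, -35) = 32
Y (Kira): min(-2, -29) = -29
Z (Kira): min(47, -19) = -19
K (Gita): max(-29, -19) = -19
C (Kira): min(32, -19) = -19
root (Gita): max(2, -33, -19) = 2
Gita at root wants the highest of {A=2, B=-33, C=-19}, so chooses A.

A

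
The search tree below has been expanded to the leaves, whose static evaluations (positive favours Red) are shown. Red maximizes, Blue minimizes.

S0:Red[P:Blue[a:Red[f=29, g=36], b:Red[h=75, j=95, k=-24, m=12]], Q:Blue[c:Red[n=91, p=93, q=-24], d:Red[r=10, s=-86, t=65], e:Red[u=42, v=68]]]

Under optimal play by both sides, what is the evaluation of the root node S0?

a (Red): max(29, 36) = 36
b (Red): max(75, 95, -24, 12) = 95
P (Blue): min(36, 95) = 36
c (Red): max(91, 93, -24) = 93
d (Red): max(10, -86, 65) = 65
e (Red): max(42, 68) = 68
Q (Blue): min(93, 65, 68) = 65
S0 (Red): max(36, 65) = 65

65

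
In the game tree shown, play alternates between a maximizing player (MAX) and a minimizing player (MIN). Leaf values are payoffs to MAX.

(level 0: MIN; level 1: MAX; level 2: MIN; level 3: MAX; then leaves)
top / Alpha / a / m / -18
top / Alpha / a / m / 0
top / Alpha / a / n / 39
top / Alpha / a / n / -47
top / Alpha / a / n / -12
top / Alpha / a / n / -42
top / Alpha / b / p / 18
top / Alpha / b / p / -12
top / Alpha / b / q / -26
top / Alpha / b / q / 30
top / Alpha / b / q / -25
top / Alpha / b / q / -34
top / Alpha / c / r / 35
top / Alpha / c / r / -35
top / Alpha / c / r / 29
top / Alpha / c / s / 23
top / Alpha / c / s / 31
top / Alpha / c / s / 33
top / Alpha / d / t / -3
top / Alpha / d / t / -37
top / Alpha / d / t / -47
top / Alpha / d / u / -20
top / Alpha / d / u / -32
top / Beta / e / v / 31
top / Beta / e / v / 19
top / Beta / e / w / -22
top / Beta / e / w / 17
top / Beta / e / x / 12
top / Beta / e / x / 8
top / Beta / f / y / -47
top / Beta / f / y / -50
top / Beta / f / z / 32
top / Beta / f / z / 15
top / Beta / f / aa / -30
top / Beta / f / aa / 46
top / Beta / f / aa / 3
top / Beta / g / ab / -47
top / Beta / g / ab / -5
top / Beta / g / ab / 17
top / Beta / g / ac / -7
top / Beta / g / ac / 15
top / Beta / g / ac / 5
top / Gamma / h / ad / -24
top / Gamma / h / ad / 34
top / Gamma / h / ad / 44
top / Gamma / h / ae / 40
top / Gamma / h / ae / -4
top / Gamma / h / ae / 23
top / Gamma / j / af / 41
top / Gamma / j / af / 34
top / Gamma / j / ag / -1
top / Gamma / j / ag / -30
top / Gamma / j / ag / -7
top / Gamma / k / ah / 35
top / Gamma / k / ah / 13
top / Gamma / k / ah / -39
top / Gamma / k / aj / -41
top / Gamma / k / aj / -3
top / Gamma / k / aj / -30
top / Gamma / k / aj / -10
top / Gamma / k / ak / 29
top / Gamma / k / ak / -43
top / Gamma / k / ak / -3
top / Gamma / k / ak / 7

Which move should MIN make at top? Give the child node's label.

m (MAX): max(-18, 0) = 0
n (MAX): max(39, -47, -12, -42) = 39
a (MIN): min(0, 39) = 0
p (MAX): max(18, -12) = 18
q (MAX): max(-26, 30, -25, -34) = 30
b (MIN): min(18, 30) = 18
r (MAX): max(35, -35, 29) = 35
s (MAX): max(23, 31, 33) = 33
c (MIN): min(35, 33) = 33
t (MAX): max(-3, -37, -47) = -3
u (MAX): max(-20, -32) = -20
d (MIN): min(-3, -20) = -20
Alpha (MAX): max(0, 18, 33, -20) = 33
v (MAX): max(31, 19) = 31
w (MAX): max(-22, 17) = 17
x (MAX): max(12, 8) = 12
e (MIN): min(31, 17, 12) = 12
y (MAX): max(-47, -50) = -47
z (MAX): max(32, 15) = 32
aa (MAX): max(-30, 46, 3) = 46
f (MIN): min(-47, 32, 46) = -47
ab (MAX): max(-47, -5, 17) = 17
ac (MAX): max(-7, 15, 5) = 15
g (MIN): min(17, 15) = 15
Beta (MAX): max(12, -47, 15) = 15
ad (MAX): max(-24, 34, 44) = 44
ae (MAX): max(40, -4, 23) = 40
h (MIN): min(44, 40) = 40
af (MAX): max(41, 34) = 41
ag (MAX): max(-1, -30, -7) = -1
j (MIN): min(41, -1) = -1
ah (MAX): max(35, 13, -39) = 35
aj (MAX): max(-41, -3, -30, -10) = -3
ak (MAX): max(29, -43, -3, 7) = 29
k (MIN): min(35, -3, 29) = -3
Gamma (MAX): max(40, -1, -3) = 40
top (MIN): min(33, 15, 40) = 15
MIN at top wants the lowest of {Alpha=33, Beta=15, Gamma=40}, so chooses Beta.

Beta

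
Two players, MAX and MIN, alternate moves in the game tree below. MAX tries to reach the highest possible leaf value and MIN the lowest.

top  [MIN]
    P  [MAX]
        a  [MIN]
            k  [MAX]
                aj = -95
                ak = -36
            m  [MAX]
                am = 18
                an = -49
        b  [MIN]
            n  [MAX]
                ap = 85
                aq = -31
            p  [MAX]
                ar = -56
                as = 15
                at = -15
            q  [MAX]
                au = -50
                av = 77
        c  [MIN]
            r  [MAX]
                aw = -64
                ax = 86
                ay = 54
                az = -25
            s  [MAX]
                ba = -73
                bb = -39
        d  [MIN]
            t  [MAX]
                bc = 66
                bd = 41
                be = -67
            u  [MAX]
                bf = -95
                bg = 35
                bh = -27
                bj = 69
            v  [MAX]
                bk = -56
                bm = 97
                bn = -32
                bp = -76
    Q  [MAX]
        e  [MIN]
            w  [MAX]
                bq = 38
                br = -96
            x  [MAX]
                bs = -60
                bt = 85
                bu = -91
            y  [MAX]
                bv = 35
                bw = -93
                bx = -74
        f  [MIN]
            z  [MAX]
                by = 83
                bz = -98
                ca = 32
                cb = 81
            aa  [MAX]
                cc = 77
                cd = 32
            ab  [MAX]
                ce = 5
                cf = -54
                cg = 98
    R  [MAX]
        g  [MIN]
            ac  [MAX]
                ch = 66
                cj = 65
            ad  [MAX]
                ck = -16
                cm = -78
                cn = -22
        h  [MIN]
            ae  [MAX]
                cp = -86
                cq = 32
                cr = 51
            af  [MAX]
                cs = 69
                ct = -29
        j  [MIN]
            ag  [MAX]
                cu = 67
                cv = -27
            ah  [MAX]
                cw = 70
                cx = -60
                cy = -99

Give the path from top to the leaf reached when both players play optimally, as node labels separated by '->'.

k (MAX): max(-95, -36) = -36
m (MAX): max(18, -49) = 18
a (MIN): min(-36, 18) = -36
n (MAX): max(85, -31) = 85
p (MAX): max(-56, 15, -15) = 15
q (MAX): max(-50, 77) = 77
b (MIN): min(85, 15, 77) = 15
r (MAX): max(-64, 86, 54, -25) = 86
s (MAX): max(-73, -39) = -39
c (MIN): min(86, -39) = -39
t (MAX): max(66, 41, -67) = 66
u (MAX): max(-95, 35, -27, 69) = 69
v (MAX): max(-56, 97, -32, -76) = 97
d (MIN): min(66, 69, 97) = 66
P (MAX): max(-36, 15, -39, 66) = 66
w (MAX): max(38, -96) = 38
x (MAX): max(-60, 85, -91) = 85
y (MAX): max(35, -93, -74) = 35
e (MIN): min(38, 85, 35) = 35
z (MAX): max(83, -98, 32, 81) = 83
aa (MAX): max(77, 32) = 77
ab (MAX): max(5, -54, 98) = 98
f (MIN): min(83, 77, 98) = 77
Q (MAX): max(35, 77) = 77
ac (MAX): max(66, 65) = 66
ad (MAX): max(-16, -78, -22) = -16
g (MIN): min(66, -16) = -16
ae (MAX): max(-86, 32, 51) = 51
af (MAX): max(69, -29) = 69
h (MIN): min(51, 69) = 51
ag (MAX): max(67, -27) = 67
ah (MAX): max(70, -60, -99) = 70
j (MIN): min(67, 70) = 67
R (MAX): max(-16, 51, 67) = 67
top (MIN): min(66, 77, 67) = 66
At top, MIN picks P (lowest: 66).
At P, MAX picks d (highest: 66).
At d, MIN picks t (lowest: 66).
At t, MAX picks bc (highest: 66).
Terminal value 66.

top -> P -> d -> t -> bc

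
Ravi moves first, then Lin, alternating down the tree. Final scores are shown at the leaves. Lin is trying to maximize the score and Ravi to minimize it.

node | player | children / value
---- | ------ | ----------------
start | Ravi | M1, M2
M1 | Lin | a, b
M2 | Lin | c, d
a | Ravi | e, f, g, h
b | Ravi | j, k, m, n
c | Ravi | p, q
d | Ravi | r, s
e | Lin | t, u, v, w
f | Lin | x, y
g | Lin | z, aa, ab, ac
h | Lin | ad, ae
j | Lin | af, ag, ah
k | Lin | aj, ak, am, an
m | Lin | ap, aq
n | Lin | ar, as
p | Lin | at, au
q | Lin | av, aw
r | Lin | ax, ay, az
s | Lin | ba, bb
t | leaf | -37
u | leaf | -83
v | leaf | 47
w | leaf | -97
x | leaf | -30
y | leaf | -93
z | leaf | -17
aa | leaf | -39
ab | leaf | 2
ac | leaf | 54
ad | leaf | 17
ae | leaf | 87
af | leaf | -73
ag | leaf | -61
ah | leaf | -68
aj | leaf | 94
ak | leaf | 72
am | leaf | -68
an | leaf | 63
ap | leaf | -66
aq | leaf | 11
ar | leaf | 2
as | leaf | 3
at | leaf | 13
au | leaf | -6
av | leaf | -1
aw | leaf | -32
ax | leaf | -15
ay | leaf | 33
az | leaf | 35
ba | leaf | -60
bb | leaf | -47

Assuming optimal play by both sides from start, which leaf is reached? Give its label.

e (Lin): max(-37, -83, 47, -97) = 47
f (Lin): max(-30, -93) = -30
g (Lin): max(-17, -39, 2, 54) = 54
h (Lin): max(17, 87) = 87
a (Ravi): min(47, -30, 54, 87) = -30
j (Lin): max(-73, -61, -68) = -61
k (Lin): max(94, 72, -68, 63) = 94
m (Lin): max(-66, 11) = 11
n (Lin): max(2, 3) = 3
b (Ravi): min(-61, 94, 11, 3) = -61
M1 (Lin): max(-30, -61) = -30
p (Lin): max(13, -6) = 13
q (Lin): max(-1, -32) = -1
c (Ravi): min(13, -1) = -1
r (Lin): max(-15, 33, 35) = 35
s (Lin): max(-60, -47) = -47
d (Ravi): min(35, -47) = -47
M2 (Lin): max(-1, -47) = -1
start (Ravi): min(-30, -1) = -30
At start, Ravi picks M1 (lowest: -30).
At M1, Lin picks a (highest: -30).
At a, Ravi picks f (lowest: -30).
At f, Lin picks x (highest: -30).
Terminal value -30.

x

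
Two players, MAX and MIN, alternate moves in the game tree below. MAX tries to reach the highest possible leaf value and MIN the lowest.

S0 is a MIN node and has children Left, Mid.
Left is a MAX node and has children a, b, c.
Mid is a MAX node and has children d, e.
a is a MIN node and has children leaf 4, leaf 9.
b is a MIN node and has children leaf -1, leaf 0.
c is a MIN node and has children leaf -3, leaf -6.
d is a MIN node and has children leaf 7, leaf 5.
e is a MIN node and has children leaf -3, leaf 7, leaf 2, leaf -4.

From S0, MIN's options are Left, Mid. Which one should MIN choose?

Left

a (MIN): min(4, 9) = 4
b (MIN): min(-1, 0) = -1
c (MIN): min(-3, -6) = -6
Left (MAX): max(4, -1, -6) = 4
d (MIN): min(7, 5) = 5
e (MIN): min(-3, 7, 2, -4) = -4
Mid (MAX): max(5, -4) = 5
S0 (MIN): min(4, 5) = 4
MIN at S0 wants the lowest of {Left=4, Mid=5}, so chooses Left.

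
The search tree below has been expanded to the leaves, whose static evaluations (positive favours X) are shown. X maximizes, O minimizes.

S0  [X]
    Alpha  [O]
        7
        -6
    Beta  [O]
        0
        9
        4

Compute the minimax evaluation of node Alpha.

Alpha (O): min(7, -6) = -6

-6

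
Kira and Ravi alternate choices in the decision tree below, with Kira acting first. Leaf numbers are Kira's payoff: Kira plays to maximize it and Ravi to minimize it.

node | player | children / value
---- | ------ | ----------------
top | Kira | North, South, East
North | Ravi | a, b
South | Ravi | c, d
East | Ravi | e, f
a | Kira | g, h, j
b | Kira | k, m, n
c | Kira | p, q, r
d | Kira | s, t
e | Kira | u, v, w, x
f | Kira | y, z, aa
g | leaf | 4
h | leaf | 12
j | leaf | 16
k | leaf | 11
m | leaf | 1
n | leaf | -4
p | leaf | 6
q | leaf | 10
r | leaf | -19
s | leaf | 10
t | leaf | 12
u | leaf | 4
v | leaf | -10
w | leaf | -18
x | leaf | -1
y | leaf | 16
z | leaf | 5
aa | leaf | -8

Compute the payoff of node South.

10

c (Kira): max(6, 10, -19) = 10
d (Kira): max(10, 12) = 12
South (Ravi): min(10, 12) = 10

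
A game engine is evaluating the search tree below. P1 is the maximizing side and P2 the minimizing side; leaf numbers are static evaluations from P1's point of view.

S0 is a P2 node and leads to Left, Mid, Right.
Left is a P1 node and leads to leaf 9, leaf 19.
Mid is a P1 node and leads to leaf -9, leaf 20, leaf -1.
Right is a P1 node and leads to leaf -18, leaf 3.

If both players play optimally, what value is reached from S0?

3

Left (P1): max(9, 19) = 19
Mid (P1): max(-9, 20, -1) = 20
Right (P1): max(-18, 3) = 3
S0 (P2): min(19, 20, 3) = 3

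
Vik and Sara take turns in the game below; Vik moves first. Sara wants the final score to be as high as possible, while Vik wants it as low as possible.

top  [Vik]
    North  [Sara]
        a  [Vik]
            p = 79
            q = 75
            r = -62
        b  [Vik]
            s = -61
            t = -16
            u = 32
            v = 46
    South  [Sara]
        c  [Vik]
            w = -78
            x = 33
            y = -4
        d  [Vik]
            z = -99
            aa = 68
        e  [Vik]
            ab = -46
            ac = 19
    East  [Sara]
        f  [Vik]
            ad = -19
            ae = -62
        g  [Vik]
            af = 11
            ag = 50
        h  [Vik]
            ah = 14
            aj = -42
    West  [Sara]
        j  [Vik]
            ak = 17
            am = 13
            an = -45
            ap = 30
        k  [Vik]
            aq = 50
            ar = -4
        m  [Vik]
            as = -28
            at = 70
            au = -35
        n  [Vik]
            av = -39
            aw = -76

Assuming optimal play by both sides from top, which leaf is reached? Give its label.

a (Vik): min(79, 75, -62) = -62
b (Vik): min(-61, -16, 32, 46) = -61
North (Sara): max(-62, -61) = -61
c (Vik): min(-78, 33, -4) = -78
d (Vik): min(-99, 68) = -99
e (Vik): min(-46, 19) = -46
South (Sara): max(-78, -99, -46) = -46
f (Vik): min(-19, -62) = -62
g (Vik): min(11, 50) = 11
h (Vik): min(14, -42) = -42
East (Sara): max(-62, 11, -42) = 11
j (Vik): min(17, 13, -45, 30) = -45
k (Vik): min(50, -4) = -4
m (Vik): min(-28, 70, -35) = -35
n (Vik): min(-39, -76) = -76
West (Sara): max(-45, -4, -35, -76) = -4
top (Vik): min(-61, -46, 11, -4) = -61
At top, Vik picks North (lowest: -61).
At North, Sara picks b (highest: -61).
At b, Vik picks s (lowest: -61).
Terminal value -61.

s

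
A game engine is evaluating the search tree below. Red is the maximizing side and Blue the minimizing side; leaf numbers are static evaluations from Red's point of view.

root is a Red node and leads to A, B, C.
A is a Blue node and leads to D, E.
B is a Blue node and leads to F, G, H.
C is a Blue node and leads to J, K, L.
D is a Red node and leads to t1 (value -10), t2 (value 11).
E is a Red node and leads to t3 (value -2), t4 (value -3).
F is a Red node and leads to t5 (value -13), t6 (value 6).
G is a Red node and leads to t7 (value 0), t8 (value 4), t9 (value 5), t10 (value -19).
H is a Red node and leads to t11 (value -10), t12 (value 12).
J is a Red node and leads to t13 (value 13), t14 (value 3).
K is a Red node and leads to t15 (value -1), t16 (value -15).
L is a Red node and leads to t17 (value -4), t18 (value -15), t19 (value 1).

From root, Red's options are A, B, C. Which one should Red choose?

D (Red): max(-10, 11) = 11
E (Red): max(-2, -3) = -2
A (Blue): min(11, -2) = -2
F (Red): max(-13, 6) = 6
G (Red): max(0, 4, 5, -19) = 5
H (Red): max(-10, 12) = 12
B (Blue): min(6, 5, 12) = 5
J (Red): max(13, 3) = 13
K (Red): max(-1, -15) = -1
L (Red): max(-4, -15, 1) = 1
C (Blue): min(13, -1, 1) = -1
root (Red): max(-2, 5, -1) = 5
Red at root wants the highest of {A=-2, B=5, C=-1}, so chooses B.

B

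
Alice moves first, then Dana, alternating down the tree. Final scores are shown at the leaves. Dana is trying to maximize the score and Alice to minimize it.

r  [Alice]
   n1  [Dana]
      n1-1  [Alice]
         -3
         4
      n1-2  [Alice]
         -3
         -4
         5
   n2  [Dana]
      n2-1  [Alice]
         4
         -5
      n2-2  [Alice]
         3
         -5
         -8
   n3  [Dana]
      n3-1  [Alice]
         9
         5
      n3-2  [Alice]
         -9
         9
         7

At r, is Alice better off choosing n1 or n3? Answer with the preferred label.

n1-1 (Alice): min(-3, 4) = -3
n1-2 (Alice): min(-3, -4, 5) = -4
n1 (Dana): max(-3, -4) = -3
n3-1 (Alice): min(9, 5) = 5
n3-2 (Alice): min(-9, 9, 7) = -9
n3 (Dana): max(5, -9) = 5
Alice prefers the lower value; n1=-3, n3=5. n1 is better since -3 < 5.

n1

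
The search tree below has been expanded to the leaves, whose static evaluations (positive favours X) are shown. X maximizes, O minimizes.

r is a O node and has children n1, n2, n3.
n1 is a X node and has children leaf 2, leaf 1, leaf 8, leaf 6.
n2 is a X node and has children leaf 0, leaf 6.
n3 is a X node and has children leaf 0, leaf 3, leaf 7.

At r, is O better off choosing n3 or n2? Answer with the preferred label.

n2

n3 (X): max(0, 3, 7) = 7
n2 (X): max(0, 6) = 6
O prefers the lower value; n3=7, n2=6. n2 is better since 6 < 7.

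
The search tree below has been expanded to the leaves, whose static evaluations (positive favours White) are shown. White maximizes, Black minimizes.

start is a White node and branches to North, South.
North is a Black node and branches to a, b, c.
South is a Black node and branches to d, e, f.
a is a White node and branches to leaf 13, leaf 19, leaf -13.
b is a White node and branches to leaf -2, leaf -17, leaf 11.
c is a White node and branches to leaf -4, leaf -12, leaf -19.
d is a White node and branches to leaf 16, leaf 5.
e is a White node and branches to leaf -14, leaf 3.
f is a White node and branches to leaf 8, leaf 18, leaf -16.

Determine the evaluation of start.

a (White): max(13, 19, -13) = 19
b (White): max(-2, -17, 11) = 11
c (White): max(-4, -12, -19) = -4
North (Black): min(19, 11, -4) = -4
d (White): max(16, 5) = 16
e (White): max(-14, 3) = 3
f (White): max(8, 18, -16) = 18
South (Black): min(16, 3, 18) = 3
start (White): max(-4, 3) = 3

3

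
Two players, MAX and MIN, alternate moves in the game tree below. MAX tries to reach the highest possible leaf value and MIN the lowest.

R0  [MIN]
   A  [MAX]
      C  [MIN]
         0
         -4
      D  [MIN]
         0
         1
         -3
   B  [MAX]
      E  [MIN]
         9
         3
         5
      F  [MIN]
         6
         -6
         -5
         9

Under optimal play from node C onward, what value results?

-4

C (MIN): min(0, -4) = -4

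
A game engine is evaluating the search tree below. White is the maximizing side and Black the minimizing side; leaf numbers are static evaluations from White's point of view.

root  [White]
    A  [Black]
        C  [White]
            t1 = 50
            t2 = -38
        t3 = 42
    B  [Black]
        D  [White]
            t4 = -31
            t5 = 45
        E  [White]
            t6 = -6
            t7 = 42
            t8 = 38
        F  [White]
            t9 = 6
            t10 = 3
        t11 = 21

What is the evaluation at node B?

6

D (White): max(-31, 45) = 45
E (White): max(-6, 42, 38) = 42
F (White): max(6, 3) = 6
B (Black): min(45, 42, 6, 21) = 6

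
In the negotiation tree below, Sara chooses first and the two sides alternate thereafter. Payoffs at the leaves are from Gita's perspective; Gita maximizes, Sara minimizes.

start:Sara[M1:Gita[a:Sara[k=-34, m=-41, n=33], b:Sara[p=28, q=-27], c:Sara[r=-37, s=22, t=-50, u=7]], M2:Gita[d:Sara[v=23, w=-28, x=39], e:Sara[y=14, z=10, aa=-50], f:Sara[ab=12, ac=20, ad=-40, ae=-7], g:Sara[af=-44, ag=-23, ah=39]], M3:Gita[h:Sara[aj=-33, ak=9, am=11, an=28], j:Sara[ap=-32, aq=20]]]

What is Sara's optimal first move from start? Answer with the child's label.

a (Sara): min(-34, -41, 33) = -41
b (Sara): min(28, -27) = -27
c (Sara): min(-37, 22, -50, 7) = -50
M1 (Gita): max(-41, -27, -50) = -27
d (Sara): min(23, -28, 39) = -28
e (Sara): min(14, 10, -50) = -50
f (Sara): min(12, 20, -40, -7) = -40
g (Sara): min(-44, -23, 39) = -44
M2 (Gita): max(-28, -50, -40, -44) = -28
h (Sara): min(-33, 9, 11, 28) = -33
j (Sara): min(-32, 20) = -32
M3 (Gita): max(-33, -32) = -32
start (Sara): min(-27, -28, -32) = -32
Sara at start wants the lowest of {M1=-27, M2=-28, M3=-32}, so chooses M3.

M3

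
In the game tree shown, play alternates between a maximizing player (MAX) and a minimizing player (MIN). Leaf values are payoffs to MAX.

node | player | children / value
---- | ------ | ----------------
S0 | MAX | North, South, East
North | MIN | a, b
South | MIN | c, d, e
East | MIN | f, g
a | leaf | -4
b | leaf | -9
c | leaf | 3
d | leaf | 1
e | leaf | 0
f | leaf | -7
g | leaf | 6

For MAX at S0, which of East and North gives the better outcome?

East (MIN): min(-7, 6) = -7
North (MIN): min(-4, -9) = -9
MAX prefers the higher value; East=-7, North=-9. East is better since -7 > -9.

East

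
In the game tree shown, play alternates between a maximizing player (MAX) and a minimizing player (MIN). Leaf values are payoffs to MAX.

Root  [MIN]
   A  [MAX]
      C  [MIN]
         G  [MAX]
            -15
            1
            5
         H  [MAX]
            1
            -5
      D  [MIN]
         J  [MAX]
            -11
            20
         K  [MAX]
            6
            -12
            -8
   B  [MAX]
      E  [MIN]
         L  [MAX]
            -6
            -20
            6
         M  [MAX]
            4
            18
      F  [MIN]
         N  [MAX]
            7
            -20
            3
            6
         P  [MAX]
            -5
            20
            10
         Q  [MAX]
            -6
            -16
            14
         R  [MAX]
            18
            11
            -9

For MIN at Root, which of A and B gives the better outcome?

G (MAX): max(-15, 1, 5) = 5
H (MAX): max(1, -5) = 1
C (MIN): min(5, 1) = 1
J (MAX): max(-11, 20) = 20
K (MAX): max(6, -12, -8) = 6
D (MIN): min(20, 6) = 6
A (MAX): max(1, 6) = 6
L (MAX): max(-6, -20, 6) = 6
M (MAX): max(4, 18) = 18
E (MIN): min(6, 18) = 6
N (MAX): max(7, -20, 3, 6) = 7
P (MAX): max(-5, 20, 10) = 20
Q (MAX): max(-6, -16, 14) = 14
R (MAX): max(18, 11, -9) = 18
F (MIN): min(7, 20, 14, 18) = 7
B (MAX): max(6, 7) = 7
MIN prefers the lower value; A=6, B=7. A is better since 6 < 7.

A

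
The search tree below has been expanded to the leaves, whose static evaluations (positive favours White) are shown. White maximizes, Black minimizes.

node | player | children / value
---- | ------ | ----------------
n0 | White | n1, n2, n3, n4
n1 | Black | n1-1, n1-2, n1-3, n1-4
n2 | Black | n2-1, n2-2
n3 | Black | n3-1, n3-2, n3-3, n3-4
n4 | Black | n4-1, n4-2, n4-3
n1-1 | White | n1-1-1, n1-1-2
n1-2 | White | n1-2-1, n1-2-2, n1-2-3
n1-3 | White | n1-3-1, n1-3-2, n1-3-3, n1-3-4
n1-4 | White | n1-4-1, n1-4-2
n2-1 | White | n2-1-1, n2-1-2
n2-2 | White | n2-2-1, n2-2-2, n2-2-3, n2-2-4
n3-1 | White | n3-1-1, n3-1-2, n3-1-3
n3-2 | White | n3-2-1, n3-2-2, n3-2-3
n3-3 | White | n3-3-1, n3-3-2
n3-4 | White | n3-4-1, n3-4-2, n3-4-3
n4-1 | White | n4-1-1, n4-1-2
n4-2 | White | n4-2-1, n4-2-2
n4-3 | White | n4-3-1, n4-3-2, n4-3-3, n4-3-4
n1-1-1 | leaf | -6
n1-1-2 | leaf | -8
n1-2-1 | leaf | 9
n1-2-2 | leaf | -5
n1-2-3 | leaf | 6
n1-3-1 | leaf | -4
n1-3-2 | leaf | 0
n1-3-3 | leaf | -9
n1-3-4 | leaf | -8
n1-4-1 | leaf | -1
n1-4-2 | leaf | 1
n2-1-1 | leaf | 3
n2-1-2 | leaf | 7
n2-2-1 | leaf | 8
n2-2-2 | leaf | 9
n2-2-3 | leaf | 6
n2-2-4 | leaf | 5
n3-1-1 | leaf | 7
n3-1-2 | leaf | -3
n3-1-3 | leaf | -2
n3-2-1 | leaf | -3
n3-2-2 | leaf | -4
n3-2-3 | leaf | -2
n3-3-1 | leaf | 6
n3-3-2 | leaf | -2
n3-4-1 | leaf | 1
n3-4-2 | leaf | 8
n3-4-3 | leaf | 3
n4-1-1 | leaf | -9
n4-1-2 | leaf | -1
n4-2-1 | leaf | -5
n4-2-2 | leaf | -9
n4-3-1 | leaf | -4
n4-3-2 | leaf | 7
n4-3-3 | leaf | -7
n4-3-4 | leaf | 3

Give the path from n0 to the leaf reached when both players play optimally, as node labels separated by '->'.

n1-1 (White): max(-6, -8) = -6
n1-2 (White): max(9, -5, 6) = 9
n1-3 (White): max(-4, 0, -9, -8) = 0
n1-4 (White): max(-1, 1) = 1
n1 (Black): min(-6, 9, 0, 1) = -6
n2-1 (White): max(3, 7) = 7
n2-2 (White): max(8, 9, 6, 5) = 9
n2 (Black): min(7, 9) = 7
n3-1 (White): max(7, -3, -2) = 7
n3-2 (White): max(-3, -4, -2) = -2
n3-3 (White): max(6, -2) = 6
n3-4 (White): max(1, 8, 3) = 8
n3 (Black): min(7, -2, 6, 8) = -2
n4-1 (White): max(-9, -1) = -1
n4-2 (White): max(-5, -9) = -5
n4-3 (White): max(-4, 7, -7, 3) = 7
n4 (Black): min(-1, -5, 7) = -5
n0 (White): max(-6, 7, -2, -5) = 7
At n0, White picks n2 (highest: 7).
At n2, Black picks n2-1 (lowest: 7).
At n2-1, White picks n2-1-2 (highest: 7).
Terminal value 7.

n0 -> n2 -> n2-1 -> n2-1-2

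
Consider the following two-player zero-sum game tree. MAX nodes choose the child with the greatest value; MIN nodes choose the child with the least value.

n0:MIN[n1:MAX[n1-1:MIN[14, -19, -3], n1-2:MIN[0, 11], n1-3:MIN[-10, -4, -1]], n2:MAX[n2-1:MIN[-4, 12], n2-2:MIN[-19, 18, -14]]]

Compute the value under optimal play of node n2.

n2-1 (MIN): min(-4, 12) = -4
n2-2 (MIN): min(-19, 18, -14) = -19
n2 (MAX): max(-4, -19) = -4

-4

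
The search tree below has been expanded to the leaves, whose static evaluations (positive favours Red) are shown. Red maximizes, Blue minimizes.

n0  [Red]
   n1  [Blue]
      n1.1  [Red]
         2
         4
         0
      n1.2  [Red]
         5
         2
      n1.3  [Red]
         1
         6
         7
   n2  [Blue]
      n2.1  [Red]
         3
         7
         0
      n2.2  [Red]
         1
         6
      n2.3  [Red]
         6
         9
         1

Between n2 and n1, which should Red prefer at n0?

n2.1 (Red): max(3, 7, 0) = 7
n2.2 (Red): max(1, 6) = 6
n2.3 (Red): max(6, 9, 1) = 9
n2 (Blue): min(7, 6, 9) = 6
n1.1 (Red): max(2, 4, 0) = 4
n1.2 (Red): max(5, 2) = 5
n1.3 (Red): max(1, 6, 7) = 7
n1 (Blue): min(4, 5, 7) = 4
Red prefers the higher value; n2=6, n1=4. n2 is better since 6 > 4.

n2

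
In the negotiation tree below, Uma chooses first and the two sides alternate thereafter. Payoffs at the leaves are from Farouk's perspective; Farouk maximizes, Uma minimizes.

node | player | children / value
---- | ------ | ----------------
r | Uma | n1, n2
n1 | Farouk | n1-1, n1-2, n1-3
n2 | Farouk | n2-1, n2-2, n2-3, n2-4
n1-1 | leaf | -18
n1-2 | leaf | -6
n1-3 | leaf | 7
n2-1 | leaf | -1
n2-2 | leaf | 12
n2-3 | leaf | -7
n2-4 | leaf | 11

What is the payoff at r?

7

n1 (Farouk): max(-18, -6, 7) = 7
n2 (Farouk): max(-1, 12, -7, 11) = 12
r (Uma): min(7, 12) = 7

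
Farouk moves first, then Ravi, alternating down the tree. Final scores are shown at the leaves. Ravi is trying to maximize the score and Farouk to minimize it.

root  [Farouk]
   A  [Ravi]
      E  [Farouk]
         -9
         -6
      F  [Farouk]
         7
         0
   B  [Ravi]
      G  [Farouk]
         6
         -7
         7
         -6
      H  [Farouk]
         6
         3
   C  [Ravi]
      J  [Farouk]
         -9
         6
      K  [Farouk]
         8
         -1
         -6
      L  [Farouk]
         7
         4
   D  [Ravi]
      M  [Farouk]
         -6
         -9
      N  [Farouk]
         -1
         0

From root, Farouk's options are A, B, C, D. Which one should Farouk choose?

E (Farouk): min(-9, -6) = -9
F (Farouk): min(7, 0) = 0
A (Ravi): max(-9, 0) = 0
G (Farouk): min(6, -7, 7, -6) = -7
H (Farouk): min(6, 3) = 3
B (Ravi): max(-7, 3) = 3
J (Farouk): min(-9, 6) = -9
K (Farouk): min(8, -1, -6) = -6
L (Farouk): min(7, 4) = 4
C (Ravi): max(-9, -6, 4) = 4
M (Farouk): min(-6, -9) = -9
N (Farouk): min(-1, 0) = -1
D (Ravi): max(-9, -1) = -1
root (Farouk): min(0, 3, 4, -1) = -1
Farouk at root wants the lowest of {A=0, B=3, C=4, D=-1}, so chooses D.

D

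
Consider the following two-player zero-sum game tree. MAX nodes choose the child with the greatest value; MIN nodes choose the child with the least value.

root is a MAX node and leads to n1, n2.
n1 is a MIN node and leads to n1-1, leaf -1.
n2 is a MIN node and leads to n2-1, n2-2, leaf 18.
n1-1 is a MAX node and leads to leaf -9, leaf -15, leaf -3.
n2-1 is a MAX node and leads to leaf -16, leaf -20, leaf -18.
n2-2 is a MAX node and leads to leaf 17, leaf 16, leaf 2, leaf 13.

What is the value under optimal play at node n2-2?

17

n2-2 (MAX): max(17, 16, 2, 13) = 17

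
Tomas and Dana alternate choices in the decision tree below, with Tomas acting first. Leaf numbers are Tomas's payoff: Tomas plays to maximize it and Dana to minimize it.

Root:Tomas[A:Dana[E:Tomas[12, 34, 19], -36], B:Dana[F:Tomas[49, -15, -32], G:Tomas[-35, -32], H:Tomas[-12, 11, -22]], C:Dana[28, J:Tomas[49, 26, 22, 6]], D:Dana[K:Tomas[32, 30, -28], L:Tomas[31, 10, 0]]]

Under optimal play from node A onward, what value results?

E (Tomas): max(12, 34, 19) = 34
A (Dana): min(34, -36) = -36

-36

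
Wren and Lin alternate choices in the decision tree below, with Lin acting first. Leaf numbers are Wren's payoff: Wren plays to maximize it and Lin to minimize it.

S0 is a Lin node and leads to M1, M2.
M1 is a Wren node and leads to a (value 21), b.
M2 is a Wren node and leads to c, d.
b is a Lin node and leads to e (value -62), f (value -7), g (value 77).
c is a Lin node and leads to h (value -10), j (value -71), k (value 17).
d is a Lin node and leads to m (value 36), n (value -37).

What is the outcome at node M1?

b (Lin): min(-62, -7, 77) = -62
M1 (Wren): max(21, -62) = 21

21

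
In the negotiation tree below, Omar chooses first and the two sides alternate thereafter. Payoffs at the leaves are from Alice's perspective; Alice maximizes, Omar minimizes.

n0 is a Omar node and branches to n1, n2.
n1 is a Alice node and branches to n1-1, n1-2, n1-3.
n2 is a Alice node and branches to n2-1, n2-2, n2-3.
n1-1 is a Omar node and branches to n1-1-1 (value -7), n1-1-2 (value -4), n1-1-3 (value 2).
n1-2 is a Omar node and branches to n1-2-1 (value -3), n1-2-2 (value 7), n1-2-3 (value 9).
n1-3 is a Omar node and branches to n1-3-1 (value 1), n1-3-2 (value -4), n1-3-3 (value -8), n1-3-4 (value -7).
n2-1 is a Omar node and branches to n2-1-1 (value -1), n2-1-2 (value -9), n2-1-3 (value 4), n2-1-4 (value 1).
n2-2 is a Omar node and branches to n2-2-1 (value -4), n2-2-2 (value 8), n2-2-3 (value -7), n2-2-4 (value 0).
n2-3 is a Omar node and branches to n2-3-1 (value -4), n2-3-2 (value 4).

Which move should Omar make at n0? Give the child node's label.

n2

n1-1 (Omar): min(-7, -4, 2) = -7
n1-2 (Omar): min(-3, 7, 9) = -3
n1-3 (Omar): min(1, -4, -8, -7) = -8
n1 (Alice): max(-7, -3, -8) = -3
n2-1 (Omar): min(-1, -9, 4, 1) = -9
n2-2 (Omar): min(-4, 8, -7, 0) = -7
n2-3 (Omar): min(-4, 4) = -4
n2 (Alice): max(-9, -7, -4) = -4
n0 (Omar): min(-3, -4) = -4
Omar at n0 wants the lowest of {n1=-3, n2=-4}, so chooses n2.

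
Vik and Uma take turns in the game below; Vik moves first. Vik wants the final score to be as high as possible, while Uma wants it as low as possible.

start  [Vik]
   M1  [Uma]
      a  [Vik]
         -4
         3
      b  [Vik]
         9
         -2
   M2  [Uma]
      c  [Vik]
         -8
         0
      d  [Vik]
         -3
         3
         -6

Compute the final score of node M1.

a (Vik): max(-4, 3) = 3
b (Vik): max(9, -2) = 9
M1 (Uma): min(3, 9) = 3

3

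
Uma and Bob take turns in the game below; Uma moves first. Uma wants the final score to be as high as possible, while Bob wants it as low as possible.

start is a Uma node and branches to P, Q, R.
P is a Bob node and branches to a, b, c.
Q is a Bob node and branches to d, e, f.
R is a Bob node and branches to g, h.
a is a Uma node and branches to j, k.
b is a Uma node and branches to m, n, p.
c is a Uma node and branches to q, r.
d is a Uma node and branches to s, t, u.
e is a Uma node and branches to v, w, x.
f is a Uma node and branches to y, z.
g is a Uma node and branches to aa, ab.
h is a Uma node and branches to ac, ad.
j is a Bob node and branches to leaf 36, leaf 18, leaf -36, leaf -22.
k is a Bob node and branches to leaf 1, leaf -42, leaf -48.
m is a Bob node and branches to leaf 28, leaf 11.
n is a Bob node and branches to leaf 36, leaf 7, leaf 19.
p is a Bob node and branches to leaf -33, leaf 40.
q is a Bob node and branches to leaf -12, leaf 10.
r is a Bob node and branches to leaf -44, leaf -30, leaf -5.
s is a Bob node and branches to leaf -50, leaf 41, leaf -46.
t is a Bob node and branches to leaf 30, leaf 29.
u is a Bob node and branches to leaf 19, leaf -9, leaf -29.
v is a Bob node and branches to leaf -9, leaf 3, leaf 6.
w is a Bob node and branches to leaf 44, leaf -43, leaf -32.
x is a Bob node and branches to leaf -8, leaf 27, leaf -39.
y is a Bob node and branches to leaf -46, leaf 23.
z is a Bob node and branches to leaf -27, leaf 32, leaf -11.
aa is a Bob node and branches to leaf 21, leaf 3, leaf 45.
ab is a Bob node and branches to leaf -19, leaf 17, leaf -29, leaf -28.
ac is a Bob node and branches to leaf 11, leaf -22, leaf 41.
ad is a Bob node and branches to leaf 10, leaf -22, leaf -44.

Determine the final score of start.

-22

j (Bob): min(36, 18, -36, -22) = -36
k (Bob): min(1, -42, -48) = -48
a (Uma): max(-36, -48) = -36
m (Bob): min(28, 11) = 11
n (Bob): min(36, 7, 19) = 7
p (Bob): min(-33, 40) = -33
b (Uma): max(11, 7, -33) = 11
q (Bob): min(-12, 10) = -12
r (Bob): min(-44, -30, -5) = -44
c (Uma): max(-12, -44) = -12
P (Bob): min(-36, 11, -12) = -36
s (Bob): min(-50, 41, -46) = -50
t (Bob): min(30, 29) = 29
u (Bob): min(19, -9, -29) = -29
d (Uma): max(-50, 29, -29) = 29
v (Bob): min(-9, 3, 6) = -9
w (Bob): min(44, -43, -32) = -43
x (Bob): min(-8, 27, -39) = -39
e (Uma): max(-9, -43, -39) = -9
y (Bob): min(-46, 23) = -46
z (Bob): min(-27, 32, -11) = -27
f (Uma): max(-46, -27) = -27
Q (Bob): min(29, -9, -27) = -27
aa (Bob): min(21, 3, 45) = 3
ab (Bob): min(-19, 17, -29, -28) = -29
g (Uma): max(3, -29) = 3
ac (Bob): min(11, -22, 41) = -22
ad (Bob): min(10, -22, -44) = -44
h (Uma): max(-22, -44) = -22
R (Bob): min(3, -22) = -22
start (Uma): max(-36, -27, -22) = -22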